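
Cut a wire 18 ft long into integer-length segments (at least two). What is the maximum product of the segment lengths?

Let m[k] be the best product for length k (with at least one cut). For each first piece i, the rest contributes max(k−i, m[k−i]).
m[2] = 1×max(1,0) = 1×1 = 1
m[3] = 1×max(2,1) = 1×2 = 2
m[4] = 2×max(2,1) = 2×2 = 4
m[5] = 2×max(3,2) = 2×3 = 6
m[6] = 3×max(3,2) = 3×3 = 9
m[7] = 2×max(5,6) = 2×6 = 12
m[8] = 2×max(6,9) = 2×9 = 18
m[9] = 3×max(6,9) = 3×9 = 27
m[10] = 2×max(8,18) = 2×18 = 36
m[11] = 2×max(9,27) = 2×27 = 54
m[12] = 3×max(9,27) = 3×27 = 81
m[13] = 2×max(11,54) = 2×54 = 108
m[14] = 2×max(12,81) = 2×81 = 162
m[15] = 3×max(12,81) = 3×81 = 243
m[16] = 2×max(14,162) = 2×162 = 324
m[17] = 2×max(15,243) = 2×243 = 486
m[18] = 3×max(15,243) = 3×243 = 729
One optimal split: 3 + 3 + 3 + 3 + 3 + 3; product 3×3×3×3×3×3 = 729.

729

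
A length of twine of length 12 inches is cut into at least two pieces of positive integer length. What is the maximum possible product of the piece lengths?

Let P[k] be the best product for length k (with at least one cut). For each first piece i, the rest contributes max(k−i, P[k−i]).
P[2] = 1*max(1,0) = 1*1 = 1
P[3] = 1*max(2,1) = 1*2 = 2
P[4] = 2*max(2,1) = 2*2 = 4
P[5] = 2*max(3,2) = 2*3 = 6
P[6] = 3*max(3,2) = 3*3 = 9
P[7] = 2*max(5,6) = 2*6 = 12
P[8] = 2*max(6,9) = 2*9 = 18
P[9] = 3*max(6,9) = 3*9 = 27
P[10] = 2*max(8,18) = 2*18 = 36
P[11] = 2*max(9,27) = 2*27 = 54
P[12] = 3*max(9,27) = 3*27 = 81
One optimal split: 3 + 3 + 3 + 3; product 3*3*3*3 = 81.

81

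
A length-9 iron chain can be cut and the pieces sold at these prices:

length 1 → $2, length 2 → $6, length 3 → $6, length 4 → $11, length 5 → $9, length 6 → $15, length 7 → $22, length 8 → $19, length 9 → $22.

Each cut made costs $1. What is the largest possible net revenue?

Consider every possible first cut. net[k] is the best of p[i]+net[k−i] over all sellable i≤k, charging 1 whenever i<k.
net[1] = 2
net[2] = max(2+2-1, 6+0) = 6
net[3] = max(2+6-1, 6+2-1, 6+0) = 7
net[4] = max(2+7-1, 6+6-1, 6+2-1, 11+0) = 11
net[5] = max(2+11-1, 6+7-1, 6+6-1, 11+2-1, 9+0) = 12
net[6] = max(2+12-1, 6+11-1, 6+7-1, 11+6-1, 9+2-1, 15+0) = 16
net[7] = max(2+16-1, 6+12-1, 6+11-1, …, 15+2-1, 22+0) = 22
net[8] = max(2+22-1, 6+16-1, 6+12-1, …, 22+2-1, 19+0) = 23
net[9] = max(2+23-1, 6+22-1, 6+16-1, …, 19+2-1, 22+0) = 27
One optimal plan: pieces 7 + 2 (1 cut) → $28 − $1 = $27.

27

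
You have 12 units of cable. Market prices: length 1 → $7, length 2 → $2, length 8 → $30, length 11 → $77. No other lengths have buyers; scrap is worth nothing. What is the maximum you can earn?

Let r[k] be the best obtainable value from length k. For each k, try every first piece i and keep the best of price[i] + r[k−i].
r[1] = 7
r[2] = max(7+7, 2+0) = 14
r[3] = max(7+14, 2+7) = 21
r[4] = max(7+21, 2+14) = 28
r[5] = max(7+28, 2+21) = 35
r[6] = max(7+35, 2+28) = 42
r[7] = max(7+42, 2+35) = 49
r[8] = max(7+49, 2+42, 30+0) = 56
r[9] = max(7+56, 2+49, 30+7) = 63
r[10] = max(7+63, 2+56, 30+14) = 70
r[11] = max(7+70, 2+63, 30+21, 77+0) = 77
r[12] = max(7+77, 2+70, 30+28, 77+7) = 84
One optimal cutting: 1 + 1 + 1 + 1 + 1 + 1 + 1 + 1 + 1 + 1 + 1 + 1 → $84.

84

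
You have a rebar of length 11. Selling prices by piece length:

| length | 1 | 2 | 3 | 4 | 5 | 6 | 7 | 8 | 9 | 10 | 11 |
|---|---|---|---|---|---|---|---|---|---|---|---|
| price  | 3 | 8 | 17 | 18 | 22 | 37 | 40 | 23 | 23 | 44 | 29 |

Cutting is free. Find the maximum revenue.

Consider every possible first cut. r[k] is the best of p[i]+r[k−i] over all sellable i≤k.
r[1] = 3
r[2] = max(3+3, 8+0) = 8
r[3] = max(3+8, 8+3, 17+0) = 17
r[4] = max(3+17, 8+8, 17+3, 18+0) = 20
r[5] = max(3+20, 8+17, 17+8, 18+3, 22+0) = 25
r[6] = max(3+25, 8+20, 17+17, 18+8, 22+3, 37+0) = 37
r[7] = max(3+37, 8+25, 17+20, …, 37+3, 40+0) = 40
r[8] = max(3+40, 8+37, 17+25, …, 40+3, 23+0) = 45
r[9] = max(3+45, 8+40, 17+37, …, 23+3, 23+0) = 54
r[10] = max(3+54, 8+45, 17+40, …, 23+3, 44+0) = 57
r[11] = max(3+57, 8+54, 17+45, …, 44+3, 29+0) = 62
One optimal cutting: 6 + 3 + 2 → ₹37 + ₹17 + ₹8 = ₹62.

62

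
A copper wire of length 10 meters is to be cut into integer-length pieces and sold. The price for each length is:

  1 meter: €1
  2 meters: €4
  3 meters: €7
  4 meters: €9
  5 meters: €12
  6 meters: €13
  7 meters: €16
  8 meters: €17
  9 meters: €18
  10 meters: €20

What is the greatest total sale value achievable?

24

Let R[k] be the best obtainable value from length k. For each k, try every first piece i and keep the best of price[i] + R[k−i].
R[1] = 1
R[2] = 4
R[3] = 7
R[4] = 9
R[5] = 12
R[6] = 14  (first piece 3, then R[3]=7)
R[7] = 16  (first piece 2, then R[5]=12)
R[8] = 19  (first piece 3, then R[5]=12)
R[9] = 21  (first piece 3, then R[6]=14)
R[10] = 24  (first piece 5, then R[5]=12)
One optimal cutting: 5 + 5 → €12 + €12 = €24.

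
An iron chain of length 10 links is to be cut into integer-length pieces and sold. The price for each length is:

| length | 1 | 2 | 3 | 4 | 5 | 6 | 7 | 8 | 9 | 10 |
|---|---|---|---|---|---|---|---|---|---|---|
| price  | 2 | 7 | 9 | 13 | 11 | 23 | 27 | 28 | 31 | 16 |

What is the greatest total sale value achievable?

37

Build best[k] bottom-up: best[k] = max over allowed piece i of (p[i] + best[k−i]).
best[1] = 2
best[2] = 7
best[3] = 9  (first piece 1, then best[2]=7)
best[4] = 14  (first piece 2, then best[2]=7)
best[5] = 16  (first piece 1, then best[4]=14)
best[6] = 23
best[7] = 27
best[8] = 30  (first piece 2, then best[6]=23)
best[9] = 34  (first piece 2, then best[7]=27)
best[10] = 37  (first piece 2, then best[8]=30)
One optimal cutting: 6 + 2 + 2 → $23 + $7 + $7 = $37.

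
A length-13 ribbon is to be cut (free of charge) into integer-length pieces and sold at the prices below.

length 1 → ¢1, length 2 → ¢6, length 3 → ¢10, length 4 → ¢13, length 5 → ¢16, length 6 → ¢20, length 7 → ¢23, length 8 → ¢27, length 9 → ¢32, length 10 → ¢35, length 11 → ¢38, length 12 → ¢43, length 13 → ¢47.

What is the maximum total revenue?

47

Consider every possible first cut. R[k] is the best of p[i]+R[k−i] over all sellable i≤k.
R[1] = 1
R[2] = 6
R[3] = 10
R[4] = 13
R[5] = 16  (first piece 2, then R[3]=10)
R[6] = 20  (first piece 3, then R[3]=10)
R[7] = 23  (first piece 3, then R[4]=13)
R[8] = 27
R[9] = 32
R[10] = 35
R[11] = 38  (first piece 2, then R[9]=32)
R[12] = 43
R[13] = 47
Best is to sell the whole 13-inch piece uncut for ¢47.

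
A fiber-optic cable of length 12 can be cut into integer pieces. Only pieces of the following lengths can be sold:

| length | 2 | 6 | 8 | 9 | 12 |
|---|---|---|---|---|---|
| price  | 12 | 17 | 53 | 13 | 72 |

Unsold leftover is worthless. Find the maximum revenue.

77

Consider every possible first cut. f[k] is the best of p[i]+f[k−i] over all sellable i≤k.
f[1] = 0
f[2] = 12
f[3] = 12
f[4] = 24  (first piece 2, then f[2]=12)
f[5] = 24
f[6] = max(12+24, 17+0) = 36
f[7] = max(12+24, 17+0) = 36
f[8] = max(12+36, 17+12, 53+0) = 53
f[9] = max(12+36, 17+12, 53+0, 13+0) = 53
f[10] = max(12+53, 17+24, 53+12, 13+0) = 65
f[11] = max(12+53, 17+24, 53+12, 13+12) = 65
f[12] = max(12+65, 17+36, 53+24, 13+12, 72+0) = 77
One optimal cutting: 8 + 2 + 2 → $77.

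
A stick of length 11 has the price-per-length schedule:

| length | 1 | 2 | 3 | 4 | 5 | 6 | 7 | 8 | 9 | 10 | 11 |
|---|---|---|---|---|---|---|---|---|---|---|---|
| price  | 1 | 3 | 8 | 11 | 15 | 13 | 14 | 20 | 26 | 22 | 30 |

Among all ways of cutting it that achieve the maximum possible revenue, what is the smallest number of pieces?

Consider every possible first cut. r[k] is the best of p[i]+r[k−i] over all sellable i≤k.
r[1] = 1
r[2] = 3
r[3] = 8
r[4] = 11
r[5] = 15
r[6] = 16  (first piece 1, then r[5]=15)
r[7] = 19  (first piece 3, then r[4]=11)
r[8] = 23  (first piece 3, then r[5]=15)
r[9] = 26  (first piece 4, then r[5]=15)
r[10] = 30  (first piece 5, then r[5]=15)
r[11] = 31  (first piece 1, then r[10]=30)
Maximum revenue is 31.
Now minimize piece count subject to staying optimal: for each k, pieces[k] = 1 + min over i with p[i]+r[k−i]=r[k] of pieces[k−i].
pieces[8] = 2
pieces[9] = 1
pieces[10] = 2
pieces[11] = 3

3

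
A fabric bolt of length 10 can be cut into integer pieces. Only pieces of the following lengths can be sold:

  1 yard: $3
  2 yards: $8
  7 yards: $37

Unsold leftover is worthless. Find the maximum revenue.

48

Consider every possible first cut. f[k] is the best of p[i]+f[k−i] over all sellable i≤k.
f[1] = 3
f[2] = max(3+3, 8+0) = 8
f[3] = max(3+8, 8+3) = 11
f[4] = max(3+11, 8+8) = 16
f[5] = max(3+16, 8+11) = 19
f[6] = max(3+19, 8+16) = 24
f[7] = max(3+24, 8+19, 37+0) = 37
f[8] = max(3+37, 8+24, 37+3) = 40
f[9] = max(3+40, 8+37, 37+8) = 45
f[10] = max(3+45, 8+40, 37+11) = 48
One optimal cutting: 7 + 2 + 1 → $48.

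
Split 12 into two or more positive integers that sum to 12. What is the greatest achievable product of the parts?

81

Fill g[k] for k=2..12: at each k try every first piece i and multiply by the better of (k−i) uncut or g[k−i].
g[2] = 1×max(1,0) = 1×1 = 1
g[3] = max(1×2, 2×1) = 2
g[4] = max(1×3, 2×2, 3×1) = 4
g[5] = max(1×4, 2×3, 3×2, 4×1) = 6
g[6] = max(1×6, 2×4, 3×3, 4×2, 5×1) = 9
g[7] = max(1×9, 2×6, 3×4, 4×3, 5×2, 6×1) = 12
g[8] = max(1×12, 2×9, 3×6, …, 6×2, 7×1) = 18
g[9] = max(1×18, 2×12, 3×9, …, 7×2, 8×1) = 27
g[10] = max(1×27, 2×18, 3×12, …, 8×2, 9×1) = 36
g[11] = max(1×36, 2×27, 3×18, …, 9×2, 10×1) = 54
g[12] = max(1×54, 2×36, 3×27, …, 10×2, 11×1) = 81
One optimal split: 3 + 3 + 3 + 3; product 3×3×3×3 = 81.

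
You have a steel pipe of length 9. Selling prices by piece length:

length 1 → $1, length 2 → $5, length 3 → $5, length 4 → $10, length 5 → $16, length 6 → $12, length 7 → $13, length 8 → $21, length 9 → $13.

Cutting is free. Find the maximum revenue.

Consider every possible first cut. v[k] is the best of p[i]+v[k−i] over all sellable i≤k.
v[1] = 1
v[2] = 5
v[3] = 6  (first piece 1, then v[2]=5)
v[4] = 10  (first piece 2, then v[2]=5)
v[5] = 16
v[6] = 17  (first piece 1, then v[5]=16)
v[7] = 21  (first piece 2, then v[5]=16)
v[8] = 22  (first piece 1, then v[7]=21)
v[9] = 26  (first piece 2, then v[7]=21)
One optimal cutting: 5 + 2 + 2 → $16 + $5 + $5 = $26.

26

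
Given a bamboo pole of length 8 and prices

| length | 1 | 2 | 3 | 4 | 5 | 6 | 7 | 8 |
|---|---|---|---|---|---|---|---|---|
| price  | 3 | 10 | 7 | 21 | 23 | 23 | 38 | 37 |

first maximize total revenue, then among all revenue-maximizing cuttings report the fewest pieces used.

2

Build r[k] bottom-up: r[k] = max over allowed piece i of (p[i] + r[k−i]).
r[1] = 3
r[2] = 10
r[3] = 13  (first piece 1, then r[2]=10)
r[4] = 21
r[5] = 24  (first piece 1, then r[4]=21)
r[6] = 31  (first piece 2, then r[4]=21)
r[7] = 38
r[8] = 42  (first piece 4, then r[4]=21)
Maximum revenue is $42.
Now minimize piece count subject to staying optimal: for each k, pieces[k] = 1 + min over i with p[i]+r[k−i]=r[k] of pieces[k−i].
pieces[5] = 2
pieces[6] = 2
pieces[7] = 1
pieces[8] = 2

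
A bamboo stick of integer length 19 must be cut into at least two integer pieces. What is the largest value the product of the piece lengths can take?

Fill m[k] for k=2..19: at each k try every first piece i and multiply by the better of (k−i) uncut or m[k−i].
Small cases: m[2]=1, m[3]=2, m[4]=4, m[5]=6, m[6]=9, m[7]=12, m[8]=18, m[9]=27, m[10]=36, m[11]=54, m[12]=81, m[13]=108.
m[14] = max(1·108, 2·81, 3·54, …, 12·2, 13·1) = 162
m[15] = max(1·162, 2·108, 3·81, …, 13·2, 14·1) = 243
m[16] = max(1·243, 2·162, 3·108, …, 14·2, 15·1) = 324
m[17] = max(1·324, 2·243, 3·162, …, 15·2, 16·1) = 486
m[18] = max(1·486, 2·324, 3·243, …, 16·2, 17·1) = 729
m[19] = max(1·729, 2·486, 3·324, …, 17·2, 18·1) = 972
One optimal split: 3 + 3 + 3 + 3 + 3 + 2 + 2; product 3·3·3·3·3·2·2 = 972.

972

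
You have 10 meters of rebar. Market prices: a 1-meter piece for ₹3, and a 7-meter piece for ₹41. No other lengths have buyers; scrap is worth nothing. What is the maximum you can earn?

Let r[k] be the best obtainable value from length k. For each k, try every first piece i and keep the best of price[i] + r[k−i].
r[1] = 3
r[2] = 6  (first piece 1, then r[1]=3)
r[3] = 9  (first piece 1, then r[2]=6)
r[4] = 12  (first piece 1, then r[3]=9)
r[5] = 15  (first piece 1, then r[4]=12)
r[6] = 18  (first piece 1, then r[5]=15)
r[7] = max(3+18, 41+0) = 41
r[8] = max(3+41, 41+3) = 44
r[9] = max(3+44, 41+6) = 47
r[10] = max(3+47, 41+9) = 50
One optimal cutting: 7 + 1 + 1 + 1 → ₹50.

50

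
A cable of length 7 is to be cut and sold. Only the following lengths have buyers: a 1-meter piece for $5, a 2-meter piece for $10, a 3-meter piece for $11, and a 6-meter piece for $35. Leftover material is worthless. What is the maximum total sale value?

Let best[k] be the best obtainable value from length k. For each k, try every first piece i and keep the best of price[i] + best[k−i].
best[1] = 5
best[2] = max(5+5, 10+0) = 10
best[3] = max(5+10, 10+5, 11+0) = 15
best[4] = max(5+15, 10+10, 11+5) = 20
best[5] = max(5+20, 10+15, 11+10) = 25
best[6] = max(5+25, 10+20, 11+15, 35+0) = 35
best[7] = max(5+35, 10+25, 11+20, 35+5) = 40
One optimal cutting: 6 + 1 → $40.

40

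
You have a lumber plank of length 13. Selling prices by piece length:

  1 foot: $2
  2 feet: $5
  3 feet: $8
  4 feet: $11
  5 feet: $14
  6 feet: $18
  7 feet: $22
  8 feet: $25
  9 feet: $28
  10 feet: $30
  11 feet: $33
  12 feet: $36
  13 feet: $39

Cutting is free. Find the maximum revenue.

Build R[k] bottom-up: R[k] = max over allowed piece i of (p[i] + R[k−i]).
R[1] = 2
R[2] = max(2+2, 5+0) = 5
R[3] = max(2+5, 5+2, 8+0) = 8
R[4] = max(2+8, 5+5, 8+2, 11+0) = 11
R[5] = max(2+11, 5+8, 8+5, 11+2, 14+0) = 14
R[6] = max(2+14, 5+11, 8+8, 11+5, 14+2, 18+0) = 18
R[7] = max(2+18, 5+14, 8+11, …, 18+2, 22+0) = 22
R[8] = max(2+22, 5+18, 8+14, …, 22+2, 25+0) = 25
R[9] = max(2+25, 5+22, 8+18, …, 25+2, 28+0) = 28
R[10] = max(2+28, 5+25, 8+22, …, 28+2, 30+0) = 30
R[11] = max(2+30, 5+28, 8+25, …, 30+2, 33+0) = 33
R[12] = max(2+33, 5+30, 8+28, …, 33+2, 36+0) = 36
R[13] = max(2+36, 5+33, 8+30, …, 36+2, 39+0) = 40
One optimal cutting: 7 + 6 → $22 + $18 = $40.

40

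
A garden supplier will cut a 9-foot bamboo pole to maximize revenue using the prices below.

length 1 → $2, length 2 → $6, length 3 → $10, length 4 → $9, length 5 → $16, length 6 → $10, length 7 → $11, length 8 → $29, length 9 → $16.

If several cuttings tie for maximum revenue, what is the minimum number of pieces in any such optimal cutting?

Consider every possible first cut. r[k] is the best of p[i]+r[k−i] over all sellable i≤k.
r[1] = 2
r[2] = 6
r[3] = 10
r[4] = 12  (first piece 1, then r[3]=10)
r[5] = 16  (first piece 2, then r[3]=10)
r[6] = 20  (first piece 3, then r[3]=10)
r[7] = 22  (first piece 1, then r[6]=20)
r[8] = 29
r[9] = 31  (first piece 1, then r[8]=29)
Maximum revenue is $31.
Now minimize piece count subject to staying optimal: for each k, pieces[k] = 1 + min over i with p[i]+r[k−i]=r[k] of pieces[k−i].
pieces[6] = 2
pieces[7] = 2
pieces[8] = 1
pieces[9] = 2

2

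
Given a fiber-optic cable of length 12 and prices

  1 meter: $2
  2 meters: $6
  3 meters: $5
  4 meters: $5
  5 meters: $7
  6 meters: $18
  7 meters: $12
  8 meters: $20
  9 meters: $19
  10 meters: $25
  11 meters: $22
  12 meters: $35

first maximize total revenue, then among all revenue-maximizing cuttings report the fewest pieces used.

Build r[k] bottom-up: r[k] = max over allowed piece i of (p[i] + r[k−i]).
r[1] = 2
r[2] = max(2+2, 6+0) = 6
r[3] = max(2+6, 6+2, 5+0) = 8
r[4] = max(2+8, 6+6, 5+2, 5+0) = 12
r[5] = max(2+12, 6+8, 5+6, 5+2, 7+0) = 14
r[6] = max(2+14, 6+12, 5+8, 5+6, 7+2, 18+0) = 18
r[7] = max(2+18, 6+14, 5+12, …, 18+2, 12+0) = 20
r[8] = max(2+20, 6+18, 5+14, …, 12+2, 20+0) = 24
r[9] = max(2+24, 6+20, 5+18, …, 20+2, 19+0) = 26
r[10] = max(2+26, 6+24, 5+20, …, 19+2, 25+0) = 30
r[11] = max(2+30, 6+26, 5+24, …, 25+2, 22+0) = 32
r[12] = max(2+32, 6+30, 5+26, …, 22+2, 35+0) = 36
Maximum revenue is $36.
Now minimize piece count subject to staying optimal: for each k, pieces[k] = 1 + min over i with p[i]+r[k−i]=r[k] of pieces[k−i].
pieces[9] = 3
pieces[10] = 3
pieces[11] = 4
pieces[12] = 2

2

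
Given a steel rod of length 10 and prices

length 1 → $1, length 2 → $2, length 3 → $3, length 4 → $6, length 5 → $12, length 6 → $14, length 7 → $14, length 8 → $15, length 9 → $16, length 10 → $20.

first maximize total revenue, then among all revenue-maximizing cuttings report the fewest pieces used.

Consider every possible first cut. r[k] is the best of p[i]+r[k−i] over all sellable i≤k.
r[1] = 1
r[2] = max(1+1, 2+0) = 2
r[3] = max(1+2, 2+1, 3+0) = 3
r[4] = max(1+3, 2+2, 3+1, 6+0) = 6
r[5] = max(1+6, 2+3, 3+2, 6+1, 12+0) = 12
r[6] = max(1+12, 2+6, 3+3, 6+2, 12+1, 14+0) = 14
r[7] = max(1+14, 2+12, 3+6, …, 14+1, 14+0) = 15
r[8] = max(1+15, 2+14, 3+12, …, 14+1, 15+0) = 16
r[9] = max(1+16, 2+15, 3+14, …, 15+1, 16+0) = 18
r[10] = max(1+18, 2+16, 3+15, …, 16+1, 20+0) = 24
Maximum revenue is $24.
Now minimize piece count subject to staying optimal: for each k, pieces[k] = 1 + min over i with p[i]+r[k−i]=r[k] of pieces[k−i].
pieces[7] = 2
pieces[8] = 2
pieces[9] = 2
pieces[10] = 2

2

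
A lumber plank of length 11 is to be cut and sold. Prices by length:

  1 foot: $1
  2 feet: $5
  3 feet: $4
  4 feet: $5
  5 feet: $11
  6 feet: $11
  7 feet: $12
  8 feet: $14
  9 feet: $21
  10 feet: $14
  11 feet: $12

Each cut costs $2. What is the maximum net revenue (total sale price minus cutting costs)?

24

Build v[k] bottom-up: v[k] = max over allowed piece i of (p[i] + v[k−i]) − 2 per cut.
v[1] = 1
v[2] = 5
v[3] = 4  (first piece 1, then v[2]=5)
v[4] = 8  (first piece 2, then v[2]=5)
v[5] = 11
v[6] = 11  (first piece 2, then v[4]=8)
v[7] = 14  (first piece 2, then v[5]=11)
v[8] = 14  (first piece 2, then v[6]=11)
v[9] = 21
v[10] = 20  (first piece 1, then v[9]=21)
v[11] = 24  (first piece 2, then v[9]=21)
One optimal plan: pieces 9 + 2 (1 cut) → $26 − $2 = $24.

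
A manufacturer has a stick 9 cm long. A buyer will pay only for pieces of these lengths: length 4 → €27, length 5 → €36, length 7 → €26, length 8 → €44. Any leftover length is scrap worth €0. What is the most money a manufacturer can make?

63

Let f[k] be the best obtainable value from length k. For each k, try every first piece i and keep the best of price[i] + f[k−i].
f[1] = 0
f[2] = 0
f[3] = 0
f[4] = 27
f[5] = 36
f[6] = 36
f[7] = 36
f[8] = 54  (first piece 4, then f[4]=27)
f[9] = 63  (first piece 4, then f[5]=36)
One optimal cutting: 5 + 4 → €63.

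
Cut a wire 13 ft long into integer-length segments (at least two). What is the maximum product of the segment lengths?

108

Define g[k] = max over 1≤i<k of i · max(k−i, g[k−i]); the inner max lets the remainder stay uncut if that's better.
g[2] = 1×max(1,0) = 1×1 = 1
g[3] = max(1×2, 2×1) = 2
g[4] = max(1×3, 2×2, 3×1) = 4
g[5] = max(1×4, 2×3, 3×2, 4×1) = 6
g[6] = max(1×6, 2×4, 3×3, 4×2, 5×1) = 9
g[7] = max(1×9, 2×6, 3×4, 4×3, 5×2, 6×1) = 12
g[8] = max(1×12, 2×9, 3×6, …, 6×2, 7×1) = 18
g[9] = max(1×18, 2×12, 3×9, …, 7×2, 8×1) = 27
g[10] = max(1×27, 2×18, 3×12, …, 8×2, 9×1) = 36
g[11] = max(1×36, 2×27, 3×18, …, 9×2, 10×1) = 54
g[12] = max(1×54, 2×36, 3×27, …, 10×2, 11×1) = 81
g[13] = max(1×81, 2×54, 3×36, …, 11×2, 12×1) = 108
One optimal split: 3 + 3 + 3 + 2 + 2; product 3×3×3×2×2 = 108.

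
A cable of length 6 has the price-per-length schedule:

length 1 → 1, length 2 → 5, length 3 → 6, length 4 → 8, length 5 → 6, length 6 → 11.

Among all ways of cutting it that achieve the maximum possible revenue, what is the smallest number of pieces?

Build r[k] bottom-up: r[k] = max over allowed piece i of (p[i] + r[k−i]).
r[1] = 1
r[2] = 5
r[3] = 6  (first piece 1, then r[2]=5)
r[4] = 10  (first piece 2, then r[2]=5)
r[5] = 11  (first piece 1, then r[4]=10)
r[6] = 15  (first piece 2, then r[4]=10)
Maximum revenue is 15.
Now minimize piece count subject to staying optimal: for each k, pieces[k] = 1 + min over i with p[i]+r[k−i]=r[k] of pieces[k−i].
pieces[3] = 1
pieces[4] = 2
pieces[5] = 2
pieces[6] = 3

3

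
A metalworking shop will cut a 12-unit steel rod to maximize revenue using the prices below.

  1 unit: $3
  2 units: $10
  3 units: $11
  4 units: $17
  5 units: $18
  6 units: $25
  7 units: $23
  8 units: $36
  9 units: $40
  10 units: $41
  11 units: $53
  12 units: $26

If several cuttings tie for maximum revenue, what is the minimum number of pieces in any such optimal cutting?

Build r[k] bottom-up: r[k] = max over allowed piece i of (p[i] + r[k−i]).
r[1] = 3
r[2] = max(3+3, 10+0) = 10
r[3] = max(3+10, 10+3, 11+0) = 13
r[4] = max(3+13, 10+10, 11+3, 17+0) = 20
r[5] = max(3+20, 10+13, 11+10, 17+3, 18+0) = 23
r[6] = max(3+23, 10+20, 11+13, 17+10, 18+3, 25+0) = 30
r[7] = max(3+30, 10+23, 11+20, …, 25+3, 23+0) = 33
r[8] = max(3+33, 10+30, 11+23, …, 23+3, 36+0) = 40
r[9] = max(3+40, 10+33, 11+30, …, 36+3, 40+0) = 43
r[10] = max(3+43, 10+40, 11+33, …, 40+3, 41+0) = 50
r[11] = max(3+50, 10+43, 11+40, …, 41+3, 53+0) = 53
r[12] = max(3+53, 10+50, 11+43, …, 53+3, 26+0) = 60
Maximum revenue is $60.
Now minimize piece count subject to staying optimal: for each k, pieces[k] = 1 + min over i with p[i]+r[k−i]=r[k] of pieces[k−i].
pieces[9] = 5
pieces[10] = 5
pieces[11] = 1
pieces[12] = 6

6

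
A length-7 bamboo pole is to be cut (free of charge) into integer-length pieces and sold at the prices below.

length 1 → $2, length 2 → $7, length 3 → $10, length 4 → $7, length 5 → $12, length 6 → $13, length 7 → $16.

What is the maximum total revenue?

Consider every possible first cut. r[k] is the best of p[i]+r[k−i] over all sellable i≤k.
r[1] = 2
r[2] = max(2+2, 7+0) = 7
r[3] = max(2+7, 7+2, 10+0) = 10
r[4] = max(2+10, 7+7, 10+2, 7+0) = 14
r[5] = max(2+14, 7+10, 10+7, 7+2, 12+0) = 17
r[6] = max(2+17, 7+14, 10+10, 7+7, 12+2, 13+0) = 21
r[7] = max(2+21, 7+17, 10+14, …, 13+2, 16+0) = 24
One optimal cutting: 3 + 2 + 2 → $10 + $7 + $7 = $24.

24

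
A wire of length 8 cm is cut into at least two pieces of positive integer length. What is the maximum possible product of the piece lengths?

Define f[k] = max over 1≤i<k of i · max(k−i, f[k−i]); the inner max lets the remainder stay uncut if that's better.
f[2] = 1*max(1,0) = 1*1 = 1
f[3] = max(1*2, 2*1) = 2
f[4] = max(1*3, 2*2, 3*1) = 4
f[5] = max(1*4, 2*3, 3*2, 4*1) = 6
f[6] = max(1*6, 2*4, 3*3, 4*2, 5*1) = 9
f[7] = max(1*9, 2*6, 3*4, 4*3, 5*2, 6*1) = 12
f[8] = max(1*12, 2*9, 3*6, …, 6*2, 7*1) = 18
One optimal split: 3 + 3 + 2; product 3*3*2 = 18.

18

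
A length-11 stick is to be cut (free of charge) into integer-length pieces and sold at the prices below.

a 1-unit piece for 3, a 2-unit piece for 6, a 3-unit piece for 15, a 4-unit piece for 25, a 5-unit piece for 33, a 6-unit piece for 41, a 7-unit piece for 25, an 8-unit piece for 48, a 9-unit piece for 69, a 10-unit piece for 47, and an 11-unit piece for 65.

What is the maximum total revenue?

Let v[k] be the best obtainable value from length k. For each k, try every first piece i and keep the best of price[i] + v[k−i].
v[1] = 3
v[2] = 6  (first piece 1, then v[1]=3)
v[3] = 15
v[4] = 25
v[5] = 33
v[6] = 41
v[7] = 44  (first piece 1, then v[6]=41)
v[8] = 50  (first piece 4, then v[4]=25)
v[9] = 69
v[10] = 72  (first piece 1, then v[9]=69)
v[11] = 75  (first piece 1, then v[10]=72)
One optimal cutting: 9 + 1 + 1 → 69 + 3 + 3 = 75.

75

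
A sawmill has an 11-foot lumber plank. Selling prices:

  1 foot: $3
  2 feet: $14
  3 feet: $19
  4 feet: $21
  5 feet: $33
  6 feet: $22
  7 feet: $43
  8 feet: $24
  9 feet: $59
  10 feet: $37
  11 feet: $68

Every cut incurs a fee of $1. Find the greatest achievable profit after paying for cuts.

Let r[k] be the best obtainable value from length k. For each k, try every first piece i and keep the best of price[i] + r[k−i] minus the 1 cut fee when i<k.
r[1] = 3
r[2] = 14
r[3] = 19
r[4] = 27  (first piece 2, then r[2]=14)
r[5] = 33
r[6] = 40  (first piece 2, then r[4]=27)
r[7] = 46  (first piece 2, then r[5]=33)
r[8] = 53  (first piece 2, then r[6]=40)
r[9] = 59  (first piece 2, then r[7]=46)
r[10] = 66  (first piece 2, then r[8]=53)
r[11] = 72  (first piece 2, then r[9]=59)
One optimal plan: pieces 5 + 2 + 2 + 2 (3 cuts) → $75 − $3 = $72.

72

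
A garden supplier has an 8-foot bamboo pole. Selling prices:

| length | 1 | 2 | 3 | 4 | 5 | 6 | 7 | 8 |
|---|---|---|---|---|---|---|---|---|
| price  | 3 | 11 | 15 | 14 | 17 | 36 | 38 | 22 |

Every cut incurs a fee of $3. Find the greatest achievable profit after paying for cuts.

Let v[k] be the best obtainable value from length k. For each k, try every first piece i and keep the best of price[i] + v[k−i] minus the 3 cut fee when i<k.
v[1] = 3
v[2] = max(3+3-3, 11+0) = 11
v[3] = max(3+11-3, 11+3-3, 15+0) = 15
v[4] = max(3+15-3, 11+11-3, 15+3-3, 14+0) = 19
v[5] = max(3+19-3, 11+15-3, 15+11-3, 14+3-3, 17+0) = 23
v[6] = max(3+23-3, 11+19-3, 15+15-3, 14+11-3, 17+3-3, 36+0) = 36
v[7] = max(3+36-3, 11+23-3, 15+19-3, …, 36+3-3, 38+0) = 38
v[8] = max(3+38-3, 11+36-3, 15+23-3, …, 38+3-3, 22+0) = 44
One optimal plan: pieces 6 + 2 (1 cut) → $47 − $3 = $44.

44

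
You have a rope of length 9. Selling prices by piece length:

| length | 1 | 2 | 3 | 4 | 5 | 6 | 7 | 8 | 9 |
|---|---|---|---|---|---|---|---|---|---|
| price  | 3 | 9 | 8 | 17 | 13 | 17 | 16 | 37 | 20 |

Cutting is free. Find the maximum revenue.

40

Build r[k] bottom-up: r[k] = max over allowed piece i of (p[i] + r[k−i]).
r[1] = 3
r[2] = max(3+3, 9+0) = 9
r[3] = max(3+9, 9+3, 8+0) = 12
r[4] = max(3+12, 9+9, 8+3, 17+0) = 18
r[5] = max(3+18, 9+12, 8+9, 17+3, 13+0) = 21
r[6] = max(3+21, 9+18, 8+12, 17+9, 13+3, 17+0) = 27
r[7] = max(3+27, 9+21, 8+18, …, 17+3, 16+0) = 30
r[8] = max(3+30, 9+27, 8+21, …, 16+3, 37+0) = 37
r[9] = max(3+37, 9+30, 8+27, …, 37+3, 20+0) = 40
One optimal cutting: 8 + 1 → $37 + $3 = $40.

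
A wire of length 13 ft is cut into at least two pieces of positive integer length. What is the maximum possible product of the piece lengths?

108

Fill g[k] for k=2..13: at each k try every first piece i and multiply by the better of (k−i) uncut or g[k−i].
g[2] = 1*max(1,0) = 1*1 = 1
g[3] = max(1*2, 2*1) = 2
g[4] = max(1*3, 2*2, 3*1) = 4
g[5] = max(1*4, 2*3, 3*2, 4*1) = 6
g[6] = max(1*6, 2*4, 3*3, 4*2, 5*1) = 9
g[7] = max(1*9, 2*6, 3*4, 4*3, 5*2, 6*1) = 12
g[8] = max(1*12, 2*9, 3*6, …, 6*2, 7*1) = 18
g[9] = max(1*18, 2*12, 3*9, …, 7*2, 8*1) = 27
g[10] = max(1*27, 2*18, 3*12, …, 8*2, 9*1) = 36
g[11] = max(1*36, 2*27, 3*18, …, 9*2, 10*1) = 54
g[12] = max(1*54, 2*36, 3*27, …, 10*2, 11*1) = 81
g[13] = max(1*81, 2*54, 3*36, …, 11*2, 12*1) = 108
One optimal split: 3 + 3 + 3 + 2 + 2; product 3*3*3*2*2 = 108.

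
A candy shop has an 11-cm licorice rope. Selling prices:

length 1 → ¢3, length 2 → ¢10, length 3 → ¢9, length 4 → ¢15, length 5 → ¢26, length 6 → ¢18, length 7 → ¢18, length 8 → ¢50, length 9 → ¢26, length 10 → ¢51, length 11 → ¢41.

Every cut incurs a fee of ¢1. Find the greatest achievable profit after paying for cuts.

Let r[k] be the best obtainable value from length k. For each k, try every first piece i and keep the best of price[i] + r[k−i] minus the 1 cut fee when i<k.
r[1] = 3
r[2] = max(3+3-1, 10+0) = 10
r[3] = max(3+10-1, 10+3-1, 9+0) = 12
r[4] = max(3+12-1, 10+10-1, 9+3-1, 15+0) = 19
r[5] = max(3+19-1, 10+12-1, 9+10-1, 15+3-1, 26+0) = 26
r[6] = max(3+26-1, 10+19-1, 9+12-1, 15+10-1, 26+3-1, 18+0) = 28
r[7] = max(3+28-1, 10+26-1, 9+19-1, …, 18+3-1, 18+0) = 35
r[8] = max(3+35-1, 10+28-1, 9+26-1, …, 18+3-1, 50+0) = 50
r[9] = max(3+50-1, 10+35-1, 9+28-1, …, 50+3-1, 26+0) = 52
r[10] = max(3+52-1, 10+50-1, 9+35-1, …, 26+3-1, 51+0) = 59
r[11] = max(3+59-1, 10+52-1, 9+50-1, …, 51+3-1, 41+0) = 61
One optimal plan: pieces 8 + 2 + 1 (2 cuts) → ¢63 − ¢2 = ¢61.

61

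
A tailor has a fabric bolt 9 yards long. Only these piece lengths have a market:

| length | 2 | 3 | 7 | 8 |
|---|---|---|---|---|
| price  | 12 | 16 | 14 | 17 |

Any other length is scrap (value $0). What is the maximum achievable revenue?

52

Build r[k] bottom-up: r[k] = max over allowed piece i of (p[i] + r[k−i]).
r[1] = 0
r[2] = 12
r[3] = max(12+0, 16+0) = 16
r[4] = max(12+12, 16+0) = 24
r[5] = max(12+16, 16+12) = 28
r[6] = max(12+24, 16+16) = 36
r[7] = max(12+28, 16+24, 14+0) = 40
r[8] = max(12+36, 16+28, 14+0, 17+0) = 48
r[9] = max(12+40, 16+36, 14+12, 17+0) = 52
One optimal cutting: 3 + 2 + 2 + 2 → $52.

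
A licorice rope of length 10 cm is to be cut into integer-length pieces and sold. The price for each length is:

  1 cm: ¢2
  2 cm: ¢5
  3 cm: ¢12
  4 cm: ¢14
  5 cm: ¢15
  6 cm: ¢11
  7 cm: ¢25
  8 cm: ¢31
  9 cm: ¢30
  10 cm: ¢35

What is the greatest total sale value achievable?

38

Consider every possible first cut. best[k] is the best of p[i]+best[k−i] over all sellable i≤k.
best[1] = 2
best[2] = 5
best[3] = 12
best[4] = 14  (first piece 1, then best[3]=12)
best[5] = 17  (first piece 2, then best[3]=12)
best[6] = 24  (first piece 3, then best[3]=12)
best[7] = 26  (first piece 1, then best[6]=24)
best[8] = 31
best[9] = 36  (first piece 3, then best[6]=24)
best[10] = 38  (first piece 1, then best[9]=36)
One optimal cutting: 3 + 3 + 3 + 1 → ¢12 + ¢12 + ¢12 + ¢2 = ¢38.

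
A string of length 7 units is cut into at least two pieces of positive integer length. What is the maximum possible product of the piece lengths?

12

Let f[k] be the best product for length k (with at least one cut). For each first piece i, the rest contributes max(k−i, f[k−i]).
f[2] = 1*max(1,0) = 1*1 = 1
f[3] = 1*max(2,1) = 1*2 = 2
f[4] = 2*max(2,1) = 2*2 = 4
f[5] = 2*max(3,2) = 2*3 = 6
f[6] = 3*max(3,2) = 3*3 = 9
f[7] = 2*max(5,6) = 2*6 = 12
One optimal split: 3 + 2 + 2; product 3*2*2 = 12.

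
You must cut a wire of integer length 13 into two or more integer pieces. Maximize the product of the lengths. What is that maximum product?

Fill g[k] for k=2..13: at each k try every first piece i and multiply by the better of (k−i) uncut or g[k−i].
Small cases: g[2]=1, g[3]=2, g[4]=4, g[5]=6.
g[6] = 3*max(3,2) = 3*3 = 9
g[7] = 2*max(5,6) = 2*6 = 12
g[8] = 2*max(6,9) = 2*9 = 18
g[9] = 3*max(6,9) = 3*9 = 27
g[10] = 2*max(8,18) = 2*18 = 36
g[11] = 2*max(9,27) = 2*27 = 54
g[12] = 3*max(9,27) = 3*27 = 81
g[13] = 2*max(11,54) = 2*54 = 108
One optimal split: 3 + 3 + 3 + 2 + 2; product 3*3*3*2*2 = 108.

108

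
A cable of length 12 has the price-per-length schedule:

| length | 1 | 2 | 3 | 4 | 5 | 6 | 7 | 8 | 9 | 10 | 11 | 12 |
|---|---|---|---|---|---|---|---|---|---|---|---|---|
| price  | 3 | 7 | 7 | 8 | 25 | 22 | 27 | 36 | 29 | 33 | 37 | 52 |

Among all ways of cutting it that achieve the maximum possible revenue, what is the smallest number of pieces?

Let r[k] be the best obtainable value from length k. For each k, try every first piece i and keep the best of price[i] + r[k−i].
r[1] = 3
r[2] = max(3+3, 7+0) = 7
r[3] = max(3+7, 7+3, 7+0) = 10
r[4] = max(3+10, 7+7, 7+3, 8+0) = 14
r[5] = max(3+14, 7+10, 7+7, 8+3, 25+0) = 25
r[6] = max(3+25, 7+14, 7+10, 8+7, 25+3, 22+0) = 28
r[7] = max(3+28, 7+25, 7+14, …, 22+3, 27+0) = 32
r[8] = max(3+32, 7+28, 7+25, …, 27+3, 36+0) = 36
r[9] = max(3+36, 7+32, 7+28, …, 36+3, 29+0) = 39
r[10] = max(3+39, 7+36, 7+32, …, 29+3, 33+0) = 50
r[11] = max(3+50, 7+39, 7+36, …, 33+3, 37+0) = 53
r[12] = max(3+53, 7+50, 7+39, …, 37+3, 52+0) = 57
Maximum revenue is $57.
Now minimize piece count subject to staying optimal: for each k, pieces[k] = 1 + min over i with p[i]+r[k−i]=r[k] of pieces[k−i].
pieces[9] = 2
pieces[10] = 2
pieces[11] = 3
pieces[12] = 3

3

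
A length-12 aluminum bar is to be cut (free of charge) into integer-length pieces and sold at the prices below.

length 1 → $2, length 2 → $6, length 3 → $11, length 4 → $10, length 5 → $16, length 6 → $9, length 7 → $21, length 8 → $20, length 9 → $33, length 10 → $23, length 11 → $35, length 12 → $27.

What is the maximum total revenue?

Consider every possible first cut. best[k] is the best of p[i]+best[k−i] over all sellable i≤k.
best[1] = 2
best[2] = max(2+2, 6+0) = 6
best[3] = max(2+6, 6+2, 11+0) = 11
best[4] = max(2+11, 6+6, 11+2, 10+0) = 13
best[5] = max(2+13, 6+11, 11+6, 10+2, 16+0) = 17
best[6] = max(2+17, 6+13, 11+11, 10+6, 16+2, 9+0) = 22
best[7] = max(2+22, 6+17, 11+13, …, 9+2, 21+0) = 24
best[8] = max(2+24, 6+22, 11+17, …, 21+2, 20+0) = 28
best[9] = max(2+28, 6+24, 11+22, …, 20+2, 33+0) = 33
best[10] = max(2+33, 6+28, 11+24, …, 33+2, 23+0) = 35
best[11] = max(2+35, 6+33, 11+28, …, 23+2, 35+0) = 39
best[12] = max(2+39, 6+35, 11+33, …, 35+2, 27+0) = 44
One optimal cutting: 3 + 3 + 3 + 3 → $11 + $11 + $11 + $11 = $44.

44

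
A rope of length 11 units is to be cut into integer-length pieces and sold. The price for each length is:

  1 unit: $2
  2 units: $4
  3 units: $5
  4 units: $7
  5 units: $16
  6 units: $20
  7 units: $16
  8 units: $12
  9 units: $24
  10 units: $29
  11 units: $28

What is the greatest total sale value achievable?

36

Consider every possible first cut. r[k] is the best of p[i]+r[k−i] over all sellable i≤k.
r[1] = 2
r[2] = max(2+2, 4+0) = 4
r[3] = max(2+4, 4+2, 5+0) = 6
r[4] = max(2+6, 4+4, 5+2, 7+0) = 8
r[5] = max(2+8, 4+6, 5+4, 7+2, 16+0) = 16
r[6] = max(2+16, 4+8, 5+6, 7+4, 16+2, 20+0) = 20
r[7] = max(2+20, 4+16, 5+8, …, 20+2, 16+0) = 22
r[8] = max(2+22, 4+20, 5+16, …, 16+2, 12+0) = 24
r[9] = max(2+24, 4+22, 5+20, …, 12+2, 24+0) = 26
r[10] = max(2+26, 4+24, 5+22, …, 24+2, 29+0) = 32
r[11] = max(2+32, 4+26, 5+24, …, 29+2, 28+0) = 36
One optimal cutting: 6 + 5 → $20 + $16 = $36.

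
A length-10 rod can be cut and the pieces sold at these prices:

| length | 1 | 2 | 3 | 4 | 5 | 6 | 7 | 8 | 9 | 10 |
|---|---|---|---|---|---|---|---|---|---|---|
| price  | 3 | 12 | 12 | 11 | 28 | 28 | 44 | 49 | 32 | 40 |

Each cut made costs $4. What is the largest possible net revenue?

57

Build v[k] bottom-up: v[k] = max over allowed piece i of (p[i] + v[k−i]) − 4 per cut.
v[1] = 3
v[2] = 12
v[3] = 12
v[4] = 20  (first piece 2, then v[2]=12)
v[5] = 28
v[6] = 28  (first piece 2, then v[4]=20)
v[7] = 44
v[8] = 49
v[9] = 52  (first piece 2, then v[7]=44)
v[10] = 57  (first piece 2, then v[8]=49)
One optimal plan: pieces 8 + 2 (1 cut) → $61 − $4 = $57.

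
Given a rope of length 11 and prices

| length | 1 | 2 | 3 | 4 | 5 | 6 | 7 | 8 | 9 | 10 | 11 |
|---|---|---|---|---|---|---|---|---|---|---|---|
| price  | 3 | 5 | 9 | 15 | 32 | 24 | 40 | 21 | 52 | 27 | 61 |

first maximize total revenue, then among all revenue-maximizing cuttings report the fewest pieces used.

Consider every possible first cut. r[k] is the best of p[i]+r[k−i] over all sellable i≤k.
r[1] = 3
r[2] = max(3+3, 5+0) = 6
r[3] = max(3+6, 5+3, 9+0) = 9
r[4] = max(3+9, 5+6, 9+3, 15+0) = 15
r[5] = max(3+15, 5+9, 9+6, 15+3, 32+0) = 32
r[6] = max(3+32, 5+15, 9+9, 15+6, 32+3, 24+0) = 35
r[7] = max(3+35, 5+32, 9+15, …, 24+3, 40+0) = 40
r[8] = max(3+40, 5+35, 9+32, …, 40+3, 21+0) = 43
r[9] = max(3+43, 5+40, 9+35, …, 21+3, 52+0) = 52
r[10] = max(3+52, 5+43, 9+40, …, 52+3, 27+0) = 64
r[11] = max(3+64, 5+52, 9+43, …, 27+3, 61+0) = 67
Maximum revenue is $67.
Now minimize piece count subject to staying optimal: for each k, pieces[k] = 1 + min over i with p[i]+r[k−i]=r[k] of pieces[k−i].
pieces[8] = 2
pieces[9] = 1
pieces[10] = 2
pieces[11] = 3

3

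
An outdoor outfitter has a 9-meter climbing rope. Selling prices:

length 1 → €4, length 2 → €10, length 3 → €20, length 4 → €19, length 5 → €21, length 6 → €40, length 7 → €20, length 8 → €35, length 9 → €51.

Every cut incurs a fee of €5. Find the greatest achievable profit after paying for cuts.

Consider every possible first cut. v[k] is the best of p[i]+v[k−i] over all sellable i≤k, charging 5 whenever i<k.
v[1] = 4
v[2] = max(4+4-5, 10+0) = 10
v[3] = max(4+10-5, 10+4-5, 20+0) = 20
v[4] = max(4+20-5, 10+10-5, 20+4-5, 19+0) = 19
v[5] = max(4+19-5, 10+20-5, 20+10-5, 19+4-5, 21+0) = 25
v[6] = max(4+25-5, 10+19-5, 20+20-5, 19+10-5, 21+4-5, 40+0) = 40
v[7] = max(4+40-5, 10+25-5, 20+19-5, …, 40+4-5, 20+0) = 39
v[8] = max(4+39-5, 10+40-5, 20+25-5, …, 20+4-5, 35+0) = 45
v[9] = max(4+45-5, 10+39-5, 20+40-5, …, 35+4-5, 51+0) = 55
One optimal plan: pieces 6 + 3 (1 cut) → €60 − €5 = €55.

55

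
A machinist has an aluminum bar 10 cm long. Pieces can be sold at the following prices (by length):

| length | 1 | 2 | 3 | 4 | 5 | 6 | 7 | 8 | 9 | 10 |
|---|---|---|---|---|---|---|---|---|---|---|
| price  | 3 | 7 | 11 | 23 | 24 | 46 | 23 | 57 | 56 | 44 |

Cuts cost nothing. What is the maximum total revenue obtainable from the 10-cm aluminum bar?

Let best[k] be the best obtainable value from length k. For each k, try every first piece i and keep the best of price[i] + best[k−i].
best[1] = 3
best[2] = 7
best[3] = 11
best[4] = 23
best[5] = 26  (first piece 1, then best[4]=23)
best[6] = 46
best[7] = 49  (first piece 1, then best[6]=46)
best[8] = 57
best[9] = 60  (first piece 1, then best[8]=57)
best[10] = 69  (first piece 4, then best[6]=46)
One optimal cutting: 6 + 4 → $46 + $23 = $69.

69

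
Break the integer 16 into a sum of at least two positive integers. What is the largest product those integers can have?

324

Fill prod[k] for k=2..16: at each k try every first piece i and multiply by the better of (k−i) uncut or prod[k−i].
prod[2] = 1·max(1,0) = 1·1 = 1
prod[3] = 1·max(2,1) = 1·2 = 2
prod[4] = 2·max(2,1) = 2·2 = 4
prod[5] = 2·max(3,2) = 2·3 = 6
prod[6] = 3·max(3,2) = 3·3 = 9
prod[7] = 2·max(5,6) = 2·6 = 12
prod[8] = 2·max(6,9) = 2·9 = 18
prod[9] = 3·max(6,9) = 3·9 = 27
prod[10] = 2·max(8,18) = 2·18 = 36
prod[11] = 2·max(9,27) = 2·27 = 54
prod[12] = 3·max(9,27) = 3·27 = 81
prod[13] = 2·max(11,54) = 2·54 = 108
prod[14] = 2·max(12,81) = 2·81 = 162
prod[15] = 3·max(12,81) = 3·81 = 243
prod[16] = 2·max(14,162) = 2·162 = 324
One optimal split: 3 + 3 + 3 + 3 + 2 + 2; product 3·3·3·3·2·2 = 324.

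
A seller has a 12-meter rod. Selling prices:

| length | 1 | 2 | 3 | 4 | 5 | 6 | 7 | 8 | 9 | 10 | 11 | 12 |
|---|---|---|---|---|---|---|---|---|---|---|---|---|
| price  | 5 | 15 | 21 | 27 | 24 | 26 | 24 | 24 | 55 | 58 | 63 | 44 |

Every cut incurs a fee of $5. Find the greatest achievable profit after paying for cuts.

71

Let net[k] be the best obtainable value from length k. For each k, try every first piece i and keep the best of price[i] + net[k−i] minus the 5 cut fee when i<k.
net[1] = 5
net[2] = 15
net[3] = 21
net[4] = 27
net[5] = 31  (first piece 2, then net[3]=21)
net[6] = 37  (first piece 2, then net[4]=27)
net[7] = 43  (first piece 3, then net[4]=27)
net[8] = 49  (first piece 4, then net[4]=27)
net[9] = 55
net[10] = 59  (first piece 2, then net[8]=49)
net[11] = 65  (first piece 2, then net[9]=55)
net[12] = 71  (first piece 3, then net[9]=55)
One optimal plan: pieces 9 + 3 (1 cut) → $76 − $5 = $71.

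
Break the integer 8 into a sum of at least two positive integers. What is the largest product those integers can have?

18

Fill prod[k] for k=2..8: at each k try every first piece i and multiply by the better of (k−i) uncut or prod[k−i].
prod[2] = 1*max(1,0) = 1*1 = 1
prod[3] = 1*max(2,1) = 1*2 = 2
prod[4] = 2*max(2,1) = 2*2 = 4
prod[5] = 2*max(3,2) = 2*3 = 6
prod[6] = 3*max(3,2) = 3*3 = 9
prod[7] = 2*max(5,6) = 2*6 = 12
prod[8] = 2*max(6,9) = 2*9 = 18
One optimal split: 3 + 3 + 2; product 3*3*2 = 18.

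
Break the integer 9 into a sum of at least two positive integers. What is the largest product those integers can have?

Define m[k] = max over 1≤i<k of i · max(k−i, m[k−i]); the inner max lets the remainder stay uncut if that's better.
m[2] = 1×max(1,0) = 1×1 = 1
m[3] = 1×max(2,1) = 1×2 = 2
m[4] = 2×max(2,1) = 2×2 = 4
m[5] = 2×max(3,2) = 2×3 = 6
m[6] = 3×max(3,2) = 3×3 = 9
m[7] = 2×max(5,6) = 2×6 = 12
m[8] = 2×max(6,9) = 2×9 = 18
m[9] = 3×max(6,9) = 3×9 = 27
One optimal split: 3 + 3 + 3; product 3×3×3 = 27.

27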